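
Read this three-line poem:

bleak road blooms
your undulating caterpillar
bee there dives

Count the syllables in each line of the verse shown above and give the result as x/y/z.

3/9/3

Line 1: bleak(1) + road(1) + blooms(1) = 3
Line 2: your(1) + undulating(4) + caterpillar(4) = 9
Line 3: bee(1) + there(1) + dives(1) = 3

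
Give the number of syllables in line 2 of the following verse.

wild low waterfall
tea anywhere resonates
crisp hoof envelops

7

Line 2: tea(1) + anywhere(3) + resonates(3) = 7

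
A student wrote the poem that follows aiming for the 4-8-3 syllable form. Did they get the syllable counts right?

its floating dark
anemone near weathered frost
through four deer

Line 1: its (1), floating (2), dark (1) → 4 ✓
Line 2: anemone (4), near (1), weathered (2), frost (1) → 8 ✓
Line 3: through (1), four (1), deer (1) → 3 ✓

Yes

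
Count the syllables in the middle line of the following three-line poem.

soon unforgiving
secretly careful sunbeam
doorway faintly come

The middle line: secretly(3) + careful(2) + sunbeam(2) = 7

7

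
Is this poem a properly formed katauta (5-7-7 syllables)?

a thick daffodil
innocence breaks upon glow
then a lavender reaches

Line 1: a(1) + thick(1) + daffodil(3) = 5 ✓
Line 2: innocence(3) + breaks(1) + upon(2) + glow(1) = 7 ✓
Line 3: then(1) + a(1) + lavender(3) + reaches(2) = 7 ✓

Yes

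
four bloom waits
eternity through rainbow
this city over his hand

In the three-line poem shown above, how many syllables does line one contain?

Line one: four (1), bloom (1), waits (1) → 3

3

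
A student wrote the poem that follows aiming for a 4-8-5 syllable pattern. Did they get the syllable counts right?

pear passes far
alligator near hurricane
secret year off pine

Line 1: "pear passes far": 1+2+1 = 4 ✓
Line 2: "alligator near hurricane": 4+1+3 = 8 ✓
Line 3: "secret year off pine": 2+1+1+1 = 5 ✓

Yes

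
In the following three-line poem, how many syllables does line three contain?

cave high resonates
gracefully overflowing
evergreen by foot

Line three: "evergreen by foot": 3+1+1 = 5

5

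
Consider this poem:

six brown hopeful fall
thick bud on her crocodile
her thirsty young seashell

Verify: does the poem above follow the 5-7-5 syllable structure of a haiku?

Line 1: six (1), brown (1), hopeful (2), fall (1) → 5 ✓
Line 2: thick (1), bud (1), on (1), her (1), crocodile (3) → 7 ✓
Line 3: her (1), thirsty (2), young (1), seashell (2) → 6 (expected 5)

No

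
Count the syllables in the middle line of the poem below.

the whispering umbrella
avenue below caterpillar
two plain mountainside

9

The middle line: avenue(3) + below(2) + caterpillar(4) = 9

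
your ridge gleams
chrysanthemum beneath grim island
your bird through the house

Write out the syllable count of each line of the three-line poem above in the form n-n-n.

Line 1: your(1) + ridge(1) + gleams(1) = 3
Line 2: chrysanthemum(4) + beneath(2) + grim(1) + island(2) = 9
Line 3: your(1) + bird(1) + through(1) + the(1) + house(1) = 5

3-9-5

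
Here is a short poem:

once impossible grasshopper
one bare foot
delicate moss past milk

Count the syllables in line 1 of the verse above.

8

Line 1: once (1), impossible (4), grasshopper (3) → 8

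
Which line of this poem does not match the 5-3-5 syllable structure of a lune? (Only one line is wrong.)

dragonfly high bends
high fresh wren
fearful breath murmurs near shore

Line 3

Line 1: dragonfly (3), high (1), bends (1) → 5 ✓
Line 2: high (1), fresh (1), wren (1) → 3 ✓
Line 3: fearful (2), breath (1), murmurs (2), near (1), shore (1) → 7 (expected 5)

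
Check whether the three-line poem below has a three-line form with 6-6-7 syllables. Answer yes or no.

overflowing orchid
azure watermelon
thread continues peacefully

Yes

Line 1: overflowing(4) + orchid(2) = 6 ✓
Line 2: azure(2) + watermelon(4) = 6 ✓
Line 3: thread(1) + continues(3) + peacefully(3) = 7 ✓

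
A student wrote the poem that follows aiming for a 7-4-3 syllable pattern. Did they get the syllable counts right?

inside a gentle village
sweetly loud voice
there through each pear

No

Line 1: inside (2), a (1), gentle (2), village (2) → 7 ✓
Line 2: sweetly (2), loud (1), voice (1) → 4 ✓
Line 3: there (1), through (1), each (1), pear (1) → 4 (expected 3)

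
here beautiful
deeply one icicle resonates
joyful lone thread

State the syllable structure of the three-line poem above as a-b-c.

Line 1: "here beautiful": 1+3 = 4
Line 2: "deeply one icicle resonates": 2+1+3+3 = 9
Line 3: "joyful lone thread": 2+1+1 = 4

4-9-4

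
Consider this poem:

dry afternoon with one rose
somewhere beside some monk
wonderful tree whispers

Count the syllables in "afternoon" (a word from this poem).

3

"afternoon" has 3 syllables.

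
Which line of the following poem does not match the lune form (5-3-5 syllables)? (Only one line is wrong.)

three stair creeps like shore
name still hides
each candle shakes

Line 3

Line 1: three(1) + stair(1) + creeps(1) + like(1) + shore(1) = 5 ✓
Line 2: name(1) + still(1) + hides(1) = 3 ✓
Line 3: each(1) + candle(2) + shakes(1) = 4 (expected 5)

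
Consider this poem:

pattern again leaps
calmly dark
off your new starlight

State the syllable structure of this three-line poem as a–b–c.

5–3–5

Line 1: pattern (2), again (2), leaps (1) → 5
Line 2: calmly (2), dark (1) → 3
Line 3: off (1), your (1), new (1), starlight (2) → 5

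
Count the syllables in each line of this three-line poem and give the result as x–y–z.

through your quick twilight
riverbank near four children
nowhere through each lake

5–7–5

Line 1: through (1), your (1), quick (1), twilight (2) → 5
Line 2: riverbank (3), near (1), four (1), children (2) → 7
Line 3: nowhere (2), through (1), each (1), lake (1) → 5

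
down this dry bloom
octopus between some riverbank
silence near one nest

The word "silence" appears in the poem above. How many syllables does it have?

2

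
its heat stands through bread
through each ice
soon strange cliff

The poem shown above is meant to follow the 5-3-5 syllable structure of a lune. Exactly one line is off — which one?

Line 1: its(1) + heat(1) + stands(1) + through(1) + bread(1) = 5 ✓
Line 2: through(1) + each(1) + ice(1) = 3 ✓
Line 3: soon(1) + strange(1) + cliff(1) = 3 (expected 5)

The third line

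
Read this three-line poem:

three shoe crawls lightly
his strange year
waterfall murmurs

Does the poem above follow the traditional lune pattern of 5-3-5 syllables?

Yes

Line 1: three(1) + shoe(1) + crawls(1) + lightly(2) = 5 ✓
Line 2: his(1) + strange(1) + year(1) = 3 ✓
Line 3: waterfall(3) + murmurs(2) = 5 ✓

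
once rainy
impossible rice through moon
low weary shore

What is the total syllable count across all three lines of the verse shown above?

Line 1: once (1), rainy (2) → 3
Line 2: impossible (4), rice (1), through (1), moon (1) → 7
Line 3: low (1), weary (2), shore (1) → 4
Total: 3 + 7 + 4 = 14

14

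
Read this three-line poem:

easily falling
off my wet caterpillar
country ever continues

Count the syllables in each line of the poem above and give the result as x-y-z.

5-7-7

Line 1: easily (3), falling (2) → 5
Line 2: off (1), my (1), wet (1), caterpillar (4) → 7
Line 3: country (2), ever (2), continues (3) → 7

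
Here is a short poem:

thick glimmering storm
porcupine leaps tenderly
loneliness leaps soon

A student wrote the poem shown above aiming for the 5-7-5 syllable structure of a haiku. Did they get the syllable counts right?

Line 1: thick(1) + glimmering(3) + storm(1) = 5 ✓
Line 2: porcupine(3) + leaps(1) + tenderly(3) = 7 ✓
Line 3: loneliness(3) + leaps(1) + soon(1) = 5 ✓

Yes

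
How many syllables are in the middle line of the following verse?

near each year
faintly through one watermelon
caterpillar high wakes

The middle line: faintly (2), through (1), one (1), watermelon (4) → 8

8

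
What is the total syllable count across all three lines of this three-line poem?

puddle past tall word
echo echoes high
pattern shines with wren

15

Line 1: "puddle past tall word": 2+1+1+1 = 5
Line 2: "echo echoes high": 2+2+1 = 5
Line 3: "pattern shines with wren": 2+1+1+1 = 5
Total: 5 + 5 + 5 = 15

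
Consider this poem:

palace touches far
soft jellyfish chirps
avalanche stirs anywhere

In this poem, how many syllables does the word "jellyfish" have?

"jellyfish" has 3 syllables.

3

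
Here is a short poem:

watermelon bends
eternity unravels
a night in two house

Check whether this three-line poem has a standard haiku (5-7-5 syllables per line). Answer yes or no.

Yes

Line 1: "watermelon bends": 4+1 = 5 ✓
Line 2: "eternity unravels": 4+3 = 7 ✓
Line 3: "a night in two house": 1+1+1+1+1 = 5 ✓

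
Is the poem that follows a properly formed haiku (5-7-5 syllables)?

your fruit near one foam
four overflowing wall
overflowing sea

Line 1: your(1) + fruit(1) + near(1) + one(1) + foam(1) = 5 ✓
Line 2: four(1) + overflowing(4) + wall(1) = 6 (expected 7)
Line 3: overflowing(4) + sea(1) = 5 ✓

No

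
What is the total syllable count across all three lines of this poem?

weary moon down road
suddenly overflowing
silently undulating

19

Line 1: "weary moon down road": 2+1+1+1 = 5
Line 2: "suddenly overflowing": 3+4 = 7
Line 3: "silently undulating": 3+4 = 7
Total: 5 + 7 + 7 = 19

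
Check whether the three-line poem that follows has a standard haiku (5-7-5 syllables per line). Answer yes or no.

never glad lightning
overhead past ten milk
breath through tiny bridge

Line 1: never (2), glad (1), lightning (2) → 5 ✓
Line 2: overhead (3), past (1), ten (1), milk (1) → 6 (expected 7)
Line 3: breath (1), through (1), tiny (2), bridge (1) → 5 ✓

No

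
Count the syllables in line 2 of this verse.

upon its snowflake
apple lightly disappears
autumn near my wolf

7

Line 2: apple(2) + lightly(2) + disappears(3) = 7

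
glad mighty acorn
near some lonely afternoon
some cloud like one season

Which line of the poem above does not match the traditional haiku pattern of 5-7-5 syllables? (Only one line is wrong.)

Line 1: glad(1) + mighty(2) + acorn(2) = 5 ✓
Line 2: near(1) + some(1) + lonely(2) + afternoon(3) = 7 ✓
Line 3: some(1) + cloud(1) + like(1) + one(1) + season(2) = 6 (expected 5)

Line 3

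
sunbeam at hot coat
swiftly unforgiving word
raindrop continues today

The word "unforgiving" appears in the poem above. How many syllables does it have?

4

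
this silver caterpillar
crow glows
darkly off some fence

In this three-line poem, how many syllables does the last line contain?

5

The last line: "darkly off some fence": 2+1+1+1 = 5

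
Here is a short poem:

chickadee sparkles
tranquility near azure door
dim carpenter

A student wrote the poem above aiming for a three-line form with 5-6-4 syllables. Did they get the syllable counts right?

Line 1: chickadee (3), sparkles (2) → 5 ✓
Line 2: tranquility (4), near (1), azure (2), door (1) → 8 (expected 6)
Line 3: dim (1), carpenter (3) → 4 ✓

No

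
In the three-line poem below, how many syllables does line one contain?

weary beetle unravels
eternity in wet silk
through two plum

7

Line one: weary(2) + beetle(2) + unravels(3) = 7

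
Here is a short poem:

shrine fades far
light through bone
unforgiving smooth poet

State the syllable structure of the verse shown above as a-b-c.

Line 1: "shrine fades far": 1+1+1 = 3
Line 2: "light through bone": 1+1+1 = 3
Line 3: "unforgiving smooth poet": 4+1+2 = 7

3-3-7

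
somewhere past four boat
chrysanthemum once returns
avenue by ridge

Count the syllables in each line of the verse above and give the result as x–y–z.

5–7–5

Line 1: somewhere(2) + past(1) + four(1) + boat(1) = 5
Line 2: chrysanthemum(4) + once(1) + returns(2) = 7
Line 3: avenue(3) + by(1) + ridge(1) = 5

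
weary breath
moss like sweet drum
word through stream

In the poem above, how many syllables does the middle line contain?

The middle line: moss(1) + like(1) + sweet(1) + drum(1) = 4

4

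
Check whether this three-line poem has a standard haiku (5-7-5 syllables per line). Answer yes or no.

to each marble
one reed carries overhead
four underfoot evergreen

No

Line 1: to(1) + each(1) + marble(2) = 4 (expected 5)
Line 2: one(1) + reed(1) + carries(2) + overhead(3) = 7 ✓
Line 3: four(1) + underfoot(3) + evergreen(3) = 7 (expected 5)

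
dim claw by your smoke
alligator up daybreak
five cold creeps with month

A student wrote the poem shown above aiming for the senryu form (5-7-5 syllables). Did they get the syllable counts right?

Yes

Line 1: dim(1) + claw(1) + by(1) + your(1) + smoke(1) = 5 ✓
Line 2: alligator(4) + up(1) + daybreak(2) = 7 ✓
Line 3: five(1) + cold(1) + creeps(1) + with(1) + month(1) = 5 ✓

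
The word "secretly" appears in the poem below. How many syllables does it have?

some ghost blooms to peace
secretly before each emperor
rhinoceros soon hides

"secretly" has 3 syllables.

3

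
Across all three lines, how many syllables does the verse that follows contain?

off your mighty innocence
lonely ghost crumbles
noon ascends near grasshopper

Line 1: off(1) + your(1) + mighty(2) + innocence(3) = 7
Line 2: lonely(2) + ghost(1) + crumbles(2) = 5
Line 3: noon(1) + ascends(2) + near(1) + grasshopper(3) = 7
Total: 7 + 5 + 7 = 19

19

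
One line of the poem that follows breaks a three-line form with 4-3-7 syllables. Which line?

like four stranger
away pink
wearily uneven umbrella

Line 3

Line 1: like(1) + four(1) + stranger(2) = 4 ✓
Line 2: away(2) + pink(1) = 3 ✓
Line 3: wearily(3) + uneven(3) + umbrella(3) = 9 (expected 7)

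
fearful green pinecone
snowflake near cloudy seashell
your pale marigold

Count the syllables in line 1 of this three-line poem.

Line 1: fearful (2), green (1), pinecone (2) → 5

5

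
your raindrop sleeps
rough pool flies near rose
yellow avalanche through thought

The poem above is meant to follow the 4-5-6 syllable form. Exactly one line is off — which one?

Line 1: your (1), raindrop (2), sleeps (1) → 4 ✓
Line 2: rough (1), pool (1), flies (1), near (1), rose (1) → 5 ✓
Line 3: yellow (2), avalanche (3), through (1), thought (1) → 7 (expected 6)

Line 3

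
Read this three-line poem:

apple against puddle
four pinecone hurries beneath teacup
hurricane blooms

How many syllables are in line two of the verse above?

9

Line two: four(1) + pinecone(2) + hurries(2) + beneath(2) + teacup(2) = 9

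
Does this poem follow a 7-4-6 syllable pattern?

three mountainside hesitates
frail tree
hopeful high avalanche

No

Line 1: "three mountainside hesitates": 1+3+3 = 7 ✓
Line 2: "frail tree": 1+1 = 2 (expected 4)
Line 3: "hopeful high avalanche": 2+1+3 = 6 ✓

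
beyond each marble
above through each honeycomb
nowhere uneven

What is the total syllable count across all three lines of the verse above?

17

Line 1: beyond(2) + each(1) + marble(2) = 5
Line 2: above(2) + through(1) + each(1) + honeycomb(3) = 7
Line 3: nowhere(2) + uneven(3) = 5
Total: 5 + 7 + 5 = 17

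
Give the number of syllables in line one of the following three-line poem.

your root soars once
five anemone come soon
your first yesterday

4

Line one: your(1) + root(1) + soars(1) + once(1) = 4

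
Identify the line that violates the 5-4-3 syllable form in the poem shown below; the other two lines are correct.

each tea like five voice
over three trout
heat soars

Line 1: each(1) + tea(1) + like(1) + five(1) + voice(1) = 5 ✓
Line 2: over(2) + three(1) + trout(1) = 4 ✓
Line 3: heat(1) + soars(1) = 2 (expected 3)

The third line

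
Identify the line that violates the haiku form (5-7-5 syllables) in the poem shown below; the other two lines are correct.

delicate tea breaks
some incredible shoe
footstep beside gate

Line 2

Line 1: delicate(3) + tea(1) + breaks(1) = 5 ✓
Line 2: some(1) + incredible(4) + shoe(1) = 6 (expected 7)
Line 3: footstep(2) + beside(2) + gate(1) = 5 ✓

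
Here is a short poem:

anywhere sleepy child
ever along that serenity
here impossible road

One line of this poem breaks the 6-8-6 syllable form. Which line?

Line 1: anywhere (3), sleepy (2), child (1) → 6 ✓
Line 2: ever (2), along (2), that (1), serenity (4) → 9 (expected 8)
Line 3: here (1), impossible (4), road (1) → 6 ✓

The second line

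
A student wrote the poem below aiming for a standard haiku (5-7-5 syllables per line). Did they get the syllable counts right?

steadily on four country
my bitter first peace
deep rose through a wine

No

Line 1: steadily (3), on (1), four (1), country (2) → 7 (expected 5)
Line 2: my (1), bitter (2), first (1), peace (1) → 5 (expected 7)
Line 3: deep (1), rose (1), through (1), a (1), wine (1) → 5 ✓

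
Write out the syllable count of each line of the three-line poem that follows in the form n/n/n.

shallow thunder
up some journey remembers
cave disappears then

4/7/5

Line 1: shallow (2), thunder (2) → 4
Line 2: up (1), some (1), journey (2), remembers (3) → 7
Line 3: cave (1), disappears (3), then (1) → 5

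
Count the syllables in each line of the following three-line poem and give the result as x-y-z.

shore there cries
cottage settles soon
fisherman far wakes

3-5-5

Line 1: shore (1), there (1), cries (1) → 3
Line 2: cottage (2), settles (2), soon (1) → 5
Line 3: fisherman (3), far (1), wakes (1) → 5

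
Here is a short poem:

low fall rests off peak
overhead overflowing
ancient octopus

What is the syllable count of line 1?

5

Line 1: "low fall rests off peak": 1+1+1+1+1 = 5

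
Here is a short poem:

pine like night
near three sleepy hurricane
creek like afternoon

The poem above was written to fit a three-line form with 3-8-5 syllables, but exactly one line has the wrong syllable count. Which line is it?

The second line

Line 1: pine (1), like (1), night (1) → 3 ✓
Line 2: near (1), three (1), sleepy (2), hurricane (3) → 7 (expected 8)
Line 3: creek (1), like (1), afternoon (3) → 5 ✓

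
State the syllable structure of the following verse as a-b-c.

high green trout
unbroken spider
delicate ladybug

Line 1: "high green trout": 1+1+1 = 3
Line 2: "unbroken spider": 3+2 = 5
Line 3: "delicate ladybug": 3+3 = 6

3-5-6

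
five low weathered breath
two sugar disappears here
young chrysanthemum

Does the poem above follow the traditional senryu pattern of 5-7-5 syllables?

Line 1: "five low weathered breath": 1+1+2+1 = 5 ✓
Line 2: "two sugar disappears here": 1+2+3+1 = 7 ✓
Line 3: "young chrysanthemum": 1+4 = 5 ✓

Yes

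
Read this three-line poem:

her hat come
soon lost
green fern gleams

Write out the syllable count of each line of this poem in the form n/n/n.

Line 1: "her hat come": 1+1+1 = 3
Line 2: "soon lost": 1+1 = 2
Line 3: "green fern gleams": 1+1+1 = 3

3/2/3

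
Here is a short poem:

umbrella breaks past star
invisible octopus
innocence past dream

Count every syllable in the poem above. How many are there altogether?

Line 1: umbrella(3) + breaks(1) + past(1) + star(1) = 6
Line 2: invisible(4) + octopus(3) = 7
Line 3: innocence(3) + past(1) + dream(1) = 5
Total: 6 + 7 + 5 = 18

18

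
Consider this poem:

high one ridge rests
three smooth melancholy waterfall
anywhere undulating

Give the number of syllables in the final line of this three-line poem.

The final line: "anywhere undulating": 3+4 = 7

7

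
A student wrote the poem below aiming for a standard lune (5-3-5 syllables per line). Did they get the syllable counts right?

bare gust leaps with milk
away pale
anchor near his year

Yes

Line 1: "bare gust leaps with milk": 1+1+1+1+1 = 5 ✓
Line 2: "away pale": 2+1 = 3 ✓
Line 3: "anchor near his year": 2+1+1+1 = 5 ✓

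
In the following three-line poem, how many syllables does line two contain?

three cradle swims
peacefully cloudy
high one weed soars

Line two: "peacefully cloudy": 3+2 = 5

5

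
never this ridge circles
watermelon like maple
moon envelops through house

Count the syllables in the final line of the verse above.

The final line: moon(1) + envelops(3) + through(1) + house(1) = 6

6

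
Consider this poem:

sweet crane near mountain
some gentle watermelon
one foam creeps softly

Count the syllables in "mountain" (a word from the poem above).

2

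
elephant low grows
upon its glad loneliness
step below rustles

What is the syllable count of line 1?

Line 1: "elephant low grows": 3+1+1 = 5

5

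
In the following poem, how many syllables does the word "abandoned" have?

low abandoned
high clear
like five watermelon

3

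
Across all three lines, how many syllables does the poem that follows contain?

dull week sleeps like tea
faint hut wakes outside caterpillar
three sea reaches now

19

Line 1: dull (1), week (1), sleeps (1), like (1), tea (1) → 5
Line 2: faint (1), hut (1), wakes (1), outside (2), caterpillar (4) → 9
Line 3: three (1), sea (1), reaches (2), now (1) → 5
Total: 5 + 9 + 5 = 19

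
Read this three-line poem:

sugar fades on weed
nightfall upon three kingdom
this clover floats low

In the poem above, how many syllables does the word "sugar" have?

"sugar" has 2 syllables.

2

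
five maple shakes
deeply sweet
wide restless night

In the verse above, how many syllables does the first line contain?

The first line: "five maple shakes": 1+2+1 = 4

4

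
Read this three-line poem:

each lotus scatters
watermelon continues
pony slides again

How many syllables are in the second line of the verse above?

7

The second line: watermelon (4), continues (3) → 7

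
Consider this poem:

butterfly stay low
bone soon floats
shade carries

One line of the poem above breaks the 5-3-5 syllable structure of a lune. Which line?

Line 1: "butterfly stay low": 3+1+1 = 5 ✓
Line 2: "bone soon floats": 1+1+1 = 3 ✓
Line 3: "shade carries": 1+2 = 3 (expected 5)

The third line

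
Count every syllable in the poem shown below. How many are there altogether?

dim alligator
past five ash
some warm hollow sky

Line 1: "dim alligator": 1+4 = 5
Line 2: "past five ash": 1+1+1 = 3
Line 3: "some warm hollow sky": 1+1+2+1 = 5
Total: 5 + 3 + 5 = 13

13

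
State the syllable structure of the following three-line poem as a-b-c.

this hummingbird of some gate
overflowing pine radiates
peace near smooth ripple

Line 1: this(1) + hummingbird(3) + of(1) + some(1) + gate(1) = 7
Line 2: overflowing(4) + pine(1) + radiates(3) = 8
Line 3: peace(1) + near(1) + smooth(1) + ripple(2) = 5

7-8-5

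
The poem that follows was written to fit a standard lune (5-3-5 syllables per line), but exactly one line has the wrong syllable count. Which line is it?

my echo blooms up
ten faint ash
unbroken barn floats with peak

Line 1: my(1) + echo(2) + blooms(1) + up(1) = 5 ✓
Line 2: ten(1) + faint(1) + ash(1) = 3 ✓
Line 3: unbroken(3) + barn(1) + floats(1) + with(1) + peak(1) = 7 (expected 5)

The third line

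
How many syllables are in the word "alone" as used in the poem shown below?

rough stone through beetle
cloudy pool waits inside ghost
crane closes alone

2

"alone" has 2 syllables.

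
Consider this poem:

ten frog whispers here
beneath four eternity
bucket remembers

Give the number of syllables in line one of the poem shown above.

5

Line one: "ten frog whispers here": 1+1+2+1 = 5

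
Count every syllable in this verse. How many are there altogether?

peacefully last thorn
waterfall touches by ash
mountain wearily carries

19

Line 1: peacefully(3) + last(1) + thorn(1) = 5
Line 2: waterfall(3) + touches(2) + by(1) + ash(1) = 7
Line 3: mountain(2) + wearily(3) + carries(2) = 7
Total: 5 + 7 + 7 = 19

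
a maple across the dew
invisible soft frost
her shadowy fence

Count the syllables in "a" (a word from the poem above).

1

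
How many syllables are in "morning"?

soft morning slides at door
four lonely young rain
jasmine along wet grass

2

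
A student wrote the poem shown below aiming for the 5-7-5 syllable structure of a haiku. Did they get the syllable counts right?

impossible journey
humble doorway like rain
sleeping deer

Line 1: impossible(4) + journey(2) = 6 (expected 5)
Line 2: humble(2) + doorway(2) + like(1) + rain(1) = 6 (expected 7)
Line 3: sleeping(2) + deer(1) = 3 (expected 5)

No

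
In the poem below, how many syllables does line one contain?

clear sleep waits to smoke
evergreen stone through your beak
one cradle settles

Line one: clear(1) + sleep(1) + waits(1) + to(1) + smoke(1) = 5

5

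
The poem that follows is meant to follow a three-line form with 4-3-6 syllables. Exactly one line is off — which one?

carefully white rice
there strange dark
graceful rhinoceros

The first line

Line 1: carefully(3) + white(1) + rice(1) = 5 (expected 4)
Line 2: there(1) + strange(1) + dark(1) = 3 ✓
Line 3: graceful(2) + rhinoceros(4) = 6 ✓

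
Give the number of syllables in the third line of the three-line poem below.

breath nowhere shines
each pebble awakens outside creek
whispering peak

4

The third line: "whispering peak": 3+1 = 4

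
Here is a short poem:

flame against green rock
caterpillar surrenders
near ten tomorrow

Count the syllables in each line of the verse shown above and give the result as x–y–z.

Line 1: "flame against green rock": 1+2+1+1 = 5
Line 2: "caterpillar surrenders": 4+3 = 7
Line 3: "near ten tomorrow": 1+1+3 = 5

5–7–5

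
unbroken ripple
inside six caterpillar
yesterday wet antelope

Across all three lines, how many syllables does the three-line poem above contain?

19

Line 1: unbroken (3), ripple (2) → 5
Line 2: inside (2), six (1), caterpillar (4) → 7
Line 3: yesterday (3), wet (1), antelope (3) → 7
Total: 5 + 7 + 7 = 19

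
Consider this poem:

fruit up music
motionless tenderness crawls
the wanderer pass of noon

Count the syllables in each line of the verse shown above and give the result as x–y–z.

4–7–7

Line 1: fruit (1), up (1), music (2) → 4
Line 2: motionless (3), tenderness (3), crawls (1) → 7
Line 3: the (1), wanderer (3), pass (1), of (1), noon (1) → 7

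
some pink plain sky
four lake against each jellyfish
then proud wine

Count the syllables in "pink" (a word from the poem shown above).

"pink" has 1 syllable.

1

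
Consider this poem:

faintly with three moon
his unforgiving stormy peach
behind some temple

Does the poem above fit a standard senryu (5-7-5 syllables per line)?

No

Line 1: faintly (2), with (1), three (1), moon (1) → 5 ✓
Line 2: his (1), unforgiving (4), stormy (2), peach (1) → 8 (expected 7)
Line 3: behind (2), some (1), temple (2) → 5 ✓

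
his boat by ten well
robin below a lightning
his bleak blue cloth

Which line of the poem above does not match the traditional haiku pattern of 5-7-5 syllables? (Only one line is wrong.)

The third line

Line 1: his(1) + boat(1) + by(1) + ten(1) + well(1) = 5 ✓
Line 2: robin(2) + below(2) + a(1) + lightning(2) = 7 ✓
Line 3: his(1) + bleak(1) + blue(1) + cloth(1) = 4 (expected 5)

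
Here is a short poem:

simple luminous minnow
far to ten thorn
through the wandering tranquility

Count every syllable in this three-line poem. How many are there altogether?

20

Line 1: simple (2), luminous (3), minnow (2) → 7
Line 2: far (1), to (1), ten (1), thorn (1) → 4
Line 3: through (1), the (1), wandering (3), tranquility (4) → 9
Total: 7 + 4 + 9 = 20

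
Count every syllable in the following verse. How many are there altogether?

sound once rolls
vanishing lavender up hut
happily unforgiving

18

Line 1: "sound once rolls": 1+1+1 = 3
Line 2: "vanishing lavender up hut": 3+3+1+1 = 8
Line 3: "happily unforgiving": 3+4 = 7
Total: 3 + 8 + 7 = 18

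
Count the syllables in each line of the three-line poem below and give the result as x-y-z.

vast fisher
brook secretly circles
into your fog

Line 1: "vast fisher": 1+2 = 3
Line 2: "brook secretly circles": 1+3+2 = 6
Line 3: "into your fog": 2+1+1 = 4

3-6-4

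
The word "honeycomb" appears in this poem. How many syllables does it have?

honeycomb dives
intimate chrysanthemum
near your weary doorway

3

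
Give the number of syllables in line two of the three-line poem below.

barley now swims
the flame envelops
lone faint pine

Line two: the (1), flame (1), envelops (3) → 5

5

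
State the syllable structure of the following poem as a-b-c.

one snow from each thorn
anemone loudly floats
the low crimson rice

5-7-5

Line 1: one (1), snow (1), from (1), each (1), thorn (1) → 5
Line 2: anemone (4), loudly (2), floats (1) → 7
Line 3: the (1), low (1), crimson (2), rice (1) → 5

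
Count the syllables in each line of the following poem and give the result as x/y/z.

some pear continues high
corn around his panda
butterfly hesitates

6/6/6

Line 1: some (1), pear (1), continues (3), high (1) → 6
Line 2: corn (1), around (2), his (1), panda (2) → 6
Line 3: butterfly (3), hesitates (3) → 6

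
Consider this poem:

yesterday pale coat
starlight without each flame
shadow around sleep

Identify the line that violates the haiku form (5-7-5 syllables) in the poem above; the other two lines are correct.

Line 2

Line 1: yesterday(3) + pale(1) + coat(1) = 5 ✓
Line 2: starlight(2) + without(2) + each(1) + flame(1) = 6 (expected 7)
Line 3: shadow(2) + around(2) + sleep(1) = 5 ✓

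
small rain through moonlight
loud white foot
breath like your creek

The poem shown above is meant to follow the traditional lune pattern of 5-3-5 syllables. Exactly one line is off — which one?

Line 3

Line 1: small(1) + rain(1) + through(1) + moonlight(2) = 5 ✓
Line 2: loud(1) + white(1) + foot(1) = 3 ✓
Line 3: breath(1) + like(1) + your(1) + creek(1) = 4 (expected 5)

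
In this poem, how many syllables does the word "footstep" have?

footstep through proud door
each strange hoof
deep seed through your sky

2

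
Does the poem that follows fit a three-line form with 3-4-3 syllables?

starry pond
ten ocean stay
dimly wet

Line 1: "starry pond": 2+1 = 3 ✓
Line 2: "ten ocean stay": 1+2+1 = 4 ✓
Line 3: "dimly wet": 2+1 = 3 ✓

Yes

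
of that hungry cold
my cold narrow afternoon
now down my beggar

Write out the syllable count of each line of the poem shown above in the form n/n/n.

5/7/5

Line 1: "of that hungry cold": 1+1+2+1 = 5
Line 2: "my cold narrow afternoon": 1+1+2+3 = 7
Line 3: "now down my beggar": 1+1+1+2 = 5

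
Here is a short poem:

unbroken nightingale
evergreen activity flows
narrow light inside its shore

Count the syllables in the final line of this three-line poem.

7

The final line: narrow(2) + light(1) + inside(2) + its(1) + shore(1) = 7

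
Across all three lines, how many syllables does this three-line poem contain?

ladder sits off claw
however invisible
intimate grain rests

17

Line 1: "ladder sits off claw": 2+1+1+1 = 5
Line 2: "however invisible": 3+4 = 7
Line 3: "intimate grain rests": 3+1+1 = 5
Total: 5 + 7 + 5 = 17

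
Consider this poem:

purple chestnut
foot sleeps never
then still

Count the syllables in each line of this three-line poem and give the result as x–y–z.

Line 1: "purple chestnut": 2+2 = 4
Line 2: "foot sleeps never": 1+1+2 = 4
Line 3: "then still": 1+1 = 2

4–4–2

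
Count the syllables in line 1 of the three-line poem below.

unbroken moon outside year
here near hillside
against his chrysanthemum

Line 1: unbroken(3) + moon(1) + outside(2) + year(1) = 7

7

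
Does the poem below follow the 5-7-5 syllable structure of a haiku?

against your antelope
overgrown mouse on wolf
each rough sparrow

No

Line 1: against(2) + your(1) + antelope(3) = 6 (expected 5)
Line 2: overgrown(3) + mouse(1) + on(1) + wolf(1) = 6 (expected 7)
Line 3: each(1) + rough(1) + sparrow(2) = 4 (expected 5)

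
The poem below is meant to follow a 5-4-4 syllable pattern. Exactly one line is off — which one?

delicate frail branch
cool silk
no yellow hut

Line 1: "delicate frail branch": 3+1+1 = 5 ✓
Line 2: "cool silk": 1+1 = 2 (expected 4)
Line 3: "no yellow hut": 1+2+1 = 4 ✓

The second line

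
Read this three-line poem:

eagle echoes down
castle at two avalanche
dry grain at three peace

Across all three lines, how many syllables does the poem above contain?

Line 1: "eagle echoes down": 2+2+1 = 5
Line 2: "castle at two avalanche": 2+1+1+3 = 7
Line 3: "dry grain at three peace": 1+1+1+1+1 = 5
Total: 5 + 7 + 5 = 17

17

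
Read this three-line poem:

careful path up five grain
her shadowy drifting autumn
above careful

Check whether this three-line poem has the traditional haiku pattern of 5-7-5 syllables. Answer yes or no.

No

Line 1: careful(2) + path(1) + up(1) + five(1) + grain(1) = 6 (expected 5)
Line 2: her(1) + shadowy(3) + drifting(2) + autumn(2) = 8 (expected 7)
Line 3: above(2) + careful(2) = 4 (expected 5)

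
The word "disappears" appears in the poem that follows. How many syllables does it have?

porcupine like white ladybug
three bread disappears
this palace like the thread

3

"disappears" has 3 syllables.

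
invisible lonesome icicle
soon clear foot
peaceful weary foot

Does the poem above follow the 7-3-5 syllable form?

No

Line 1: invisible (4), lonesome (2), icicle (3) → 9 (expected 7)
Line 2: soon (1), clear (1), foot (1) → 3 ✓
Line 3: peaceful (2), weary (2), foot (1) → 5 ✓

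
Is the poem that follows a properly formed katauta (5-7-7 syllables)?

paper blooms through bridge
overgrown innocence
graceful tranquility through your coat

No

Line 1: paper (2), blooms (1), through (1), bridge (1) → 5 ✓
Line 2: overgrown (3), innocence (3) → 6 (expected 7)
Line 3: graceful (2), tranquility (4), through (1), your (1), coat (1) → 9 (expected 7)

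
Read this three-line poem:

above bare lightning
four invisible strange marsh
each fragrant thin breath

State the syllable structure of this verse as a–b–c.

5–7–5

Line 1: above (2), bare (1), lightning (2) → 5
Line 2: four (1), invisible (4), strange (1), marsh (1) → 7
Line 3: each (1), fragrant (2), thin (1), breath (1) → 5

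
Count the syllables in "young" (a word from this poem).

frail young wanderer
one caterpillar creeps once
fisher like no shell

1

"young" has 1 syllable.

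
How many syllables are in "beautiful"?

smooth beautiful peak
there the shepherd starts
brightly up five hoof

3

"beautiful" has 3 syllables.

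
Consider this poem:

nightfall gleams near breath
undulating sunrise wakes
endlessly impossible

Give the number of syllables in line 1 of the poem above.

5

Line 1: nightfall(2) + gleams(1) + near(1) + breath(1) = 5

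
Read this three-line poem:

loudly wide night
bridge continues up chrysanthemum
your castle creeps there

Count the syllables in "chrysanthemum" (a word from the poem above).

4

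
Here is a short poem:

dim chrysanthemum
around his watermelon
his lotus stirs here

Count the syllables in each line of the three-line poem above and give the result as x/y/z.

Line 1: dim (1), chrysanthemum (4) → 5
Line 2: around (2), his (1), watermelon (4) → 7
Line 3: his (1), lotus (2), stirs (1), here (1) → 5

5/7/5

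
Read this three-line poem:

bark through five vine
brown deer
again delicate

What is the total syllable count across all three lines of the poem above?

Line 1: "bark through five vine": 1+1+1+1 = 4
Line 2: "brown deer": 1+1 = 2
Line 3: "again delicate": 2+3 = 5
Total: 4 + 2 + 5 = 11

11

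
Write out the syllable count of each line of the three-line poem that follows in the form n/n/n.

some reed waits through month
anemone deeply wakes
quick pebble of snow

5/7/5

Line 1: some (1), reed (1), waits (1), through (1), month (1) → 5
Line 2: anemone (4), deeply (2), wakes (1) → 7
Line 3: quick (1), pebble (2), of (1), snow (1) → 5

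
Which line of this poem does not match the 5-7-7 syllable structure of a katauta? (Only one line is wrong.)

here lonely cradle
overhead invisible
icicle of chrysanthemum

Line 1: here(1) + lonely(2) + cradle(2) = 5 ✓
Line 2: overhead(3) + invisible(4) = 7 ✓
Line 3: icicle(3) + of(1) + chrysanthemum(4) = 8 (expected 7)

Line 3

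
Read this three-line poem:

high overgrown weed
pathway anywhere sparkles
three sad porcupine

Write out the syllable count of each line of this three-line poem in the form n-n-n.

Line 1: "high overgrown weed": 1+3+1 = 5
Line 2: "pathway anywhere sparkles": 2+3+2 = 7
Line 3: "three sad porcupine": 1+1+3 = 5

5-7-5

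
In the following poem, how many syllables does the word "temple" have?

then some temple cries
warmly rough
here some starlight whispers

2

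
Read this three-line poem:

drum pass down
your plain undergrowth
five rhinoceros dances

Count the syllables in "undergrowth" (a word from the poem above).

3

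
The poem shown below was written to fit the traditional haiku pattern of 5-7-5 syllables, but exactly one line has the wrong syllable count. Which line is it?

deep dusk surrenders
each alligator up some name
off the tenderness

Line 1: deep (1), dusk (1), surrenders (3) → 5 ✓
Line 2: each (1), alligator (4), up (1), some (1), name (1) → 8 (expected 7)
Line 3: off (1), the (1), tenderness (3) → 5 ✓

Line 2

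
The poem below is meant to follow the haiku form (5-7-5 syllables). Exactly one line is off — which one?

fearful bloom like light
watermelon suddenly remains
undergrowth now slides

The second line

Line 1: fearful(2) + bloom(1) + like(1) + light(1) = 5 ✓
Line 2: watermelon(4) + suddenly(3) + remains(2) = 9 (expected 7)
Line 3: undergrowth(3) + now(1) + slides(1) = 5 ✓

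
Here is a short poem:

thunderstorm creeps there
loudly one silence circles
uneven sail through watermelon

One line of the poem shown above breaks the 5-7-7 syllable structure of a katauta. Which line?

Line 3

Line 1: thunderstorm(3) + creeps(1) + there(1) = 5 ✓
Line 2: loudly(2) + one(1) + silence(2) + circles(2) = 7 ✓
Line 3: uneven(3) + sail(1) + through(1) + watermelon(4) = 9 (expected 7)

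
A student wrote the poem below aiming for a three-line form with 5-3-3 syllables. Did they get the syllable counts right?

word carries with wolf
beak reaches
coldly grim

Yes

Line 1: word(1) + carries(2) + with(1) + wolf(1) = 5 ✓
Line 2: beak(1) + reaches(2) = 3 ✓
Line 3: coldly(2) + grim(1) = 3 ✓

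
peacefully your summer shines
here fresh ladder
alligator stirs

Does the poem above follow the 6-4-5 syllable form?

Line 1: peacefully (3), your (1), summer (2), shines (1) → 7 (expected 6)
Line 2: here (1), fresh (1), ladder (2) → 4 ✓
Line 3: alligator (4), stirs (1) → 5 ✓

No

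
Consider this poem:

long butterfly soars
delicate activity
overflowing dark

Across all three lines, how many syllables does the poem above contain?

17

Line 1: long(1) + butterfly(3) + soars(1) = 5
Line 2: delicate(3) + activity(4) = 7
Line 3: overflowing(4) + dark(1) = 5
Total: 5 + 7 + 5 = 17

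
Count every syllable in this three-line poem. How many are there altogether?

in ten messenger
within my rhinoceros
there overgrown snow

17

Line 1: in(1) + ten(1) + messenger(3) = 5
Line 2: within(2) + my(1) + rhinoceros(4) = 7
Line 3: there(1) + overgrown(3) + snow(1) = 5
Total: 5 + 7 + 5 = 17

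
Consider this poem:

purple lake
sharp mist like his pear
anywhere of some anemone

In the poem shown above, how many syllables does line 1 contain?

Line 1: "purple lake": 2+1 = 3

3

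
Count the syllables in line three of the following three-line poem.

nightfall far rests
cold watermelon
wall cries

2

Line three: "wall cries": 1+1 = 2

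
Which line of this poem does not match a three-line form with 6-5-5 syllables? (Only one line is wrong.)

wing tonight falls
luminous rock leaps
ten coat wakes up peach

The first line

Line 1: "wing tonight falls": 1+2+1 = 4 (expected 6)
Line 2: "luminous rock leaps": 3+1+1 = 5 ✓
Line 3: "ten coat wakes up peach": 1+1+1+1+1 = 5 ✓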